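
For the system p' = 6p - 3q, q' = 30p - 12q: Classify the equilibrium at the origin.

A = [[6,-3],[30,-12]]; det(A-λI) = λ^2 + 6λ + 18.
λ = -3 ± 3i: negative real part.

stable spiral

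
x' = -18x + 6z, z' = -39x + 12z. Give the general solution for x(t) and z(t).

x(t) = -c_1e^(-3t)sin(3t) - c_1e^(-3t)cos(3t) - c_2e^(-3t)sin(3t) + c_2e^(-3t)cos(3t), z(t) = -2c_1e^(-3t)sin(3t) - 3c_1e^(-3t)cos(3t) - 3c_2e^(-3t)sin(3t) + 2c_2e^(-3t)cos(3t)

Coefficient matrix A = [[-18, 6], [-39, 12]].
Characteristic polynomial det(A - λI) = λ^2 + 6λ + 18 = 0.
Eigenvalues λ = -3 ± 3i (complex conjugate pair).
For λ=-3+3i: an eigenvector is (-1,-3) - i(-1,-2) = (-1 + i, -3 + 2i).
A real fundamental pair from Re and Im of e^((-3+3i)t)v: X_1 = e^(-3t)(cos(3t)·(-1,-3) + sin(3t)·(-1,-2)), X_2 = e^(-3t)(sin(3t)·(-1,-3) - cos(3t)·(-1,-2)).
General solution: c_1X_1 + c_2X_2.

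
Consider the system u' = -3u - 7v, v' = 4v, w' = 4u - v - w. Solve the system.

Coefficient matrix A = [[-3, -7, 0], [0, 4, 0], [4, -1, -1]].
det(A - λI) = 0 gives eigenvalues λ = -3, 4, -1.
For λ=-3: eigenvector (1,0,-2).
For λ=4: eigenvector (-1,1,-1).
For λ=-1: eigenvector (0,0,1).
General solution: C_1e^(-3t)(1,0,-2) + C_2e^(4t)(-1,1,-1) + C_3e^(-t)(0,0,1).

u(t) = C_1e^(-3t) - C_2e^(4t), v(t) = C_2e^(4t), w(t) = -2C_1e^(-3t) - C_2e^(4t) + C_3e^(-t)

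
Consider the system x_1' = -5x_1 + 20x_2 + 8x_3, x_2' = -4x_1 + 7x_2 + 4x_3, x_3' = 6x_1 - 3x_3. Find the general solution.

x_1(t) = -C_2e^(-t) + C_3e^(3t), x_2(t) = -2C_1e^(-3t) + C_2e^(-t), x_3(t) = 5C_1e^(-3t) - 3C_2e^(-t) + C_3e^(3t)

Coefficient matrix A = [[-5, 20, 8], [-4, 7, 4], [6, 0, -3]].
det(A - λI) = 0 gives eigenvalues λ = -3, -1, 3.
For λ=-3: eigenvector (0,-2,5).
For λ=-1: eigenvector (-1,1,-3).
For λ=3: eigenvector (1,0,1).
General solution: C_1e^(-3t)(0,-2,5) + C_2e^(-t)(-1,1,-3) + C_3e^(3t)(1,0,1).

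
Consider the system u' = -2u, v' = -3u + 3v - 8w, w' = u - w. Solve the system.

u(t) = C_1e^(-2t), v(t) = -C_1e^(-2t) + 2C_2e^(-t) - C_3e^(3t), w(t) = -C_1e^(-2t) + C_2e^(-t)

Coefficient matrix A = [[-2, 0, 0], [-3, 3, -8], [1, 0, -1]].
det(A - λI) = 0 gives eigenvalues λ = -2, -1, 3.
For λ=-2: eigenvector (1,-1,-1).
For λ=-1: eigenvector (0,2,1).
For λ=3: eigenvector (0,-1,0).
General solution: C_1e^(-2t)(1,-1,-1) + C_2e^(-t)(0,2,1) + C_3e^(3t)(0,-1,0).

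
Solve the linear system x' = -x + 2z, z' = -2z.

Coefficient matrix A = [[-1, 2], [0, -2]].
Characteristic polynomial det(A - λI) = λ^2 + 3λ + 2 = 0.
Eigenvalues λ = -2, -1.
For λ=-2: (A-λI) row 1 is [1, 2], so an eigenvector is (-2, 1).
For λ=-1: (A-λI) row 1 is [0, 2], so an eigenvector is (1, 0).
General solution: K_1e^(-2t)(-2,1) + K_2e^(-t)(1,0).

x(t) = -2K_1e^(-2t) + K_2e^(-t), z(t) = K_1e^(-2t)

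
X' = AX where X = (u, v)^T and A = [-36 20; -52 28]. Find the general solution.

Coefficient matrix A = [[-36, 20], [-52, 28]].
Characteristic polynomial det(A - λI) = λ^2 + 8λ + 32 = 0.
Eigenvalues λ = -4 ± 4i (complex conjugate pair).
For λ=-4+4i: an eigenvector is (1,2) - i(2,3) = (1 - 2i, 2 - 3i).
A real fundamental pair from Re and Im of e^((-4+4i)t)v: X_1 = e^(-4t)(cos(4t)·(1,2) + sin(4t)·(2,3)), X_2 = e^(-4t)(sin(4t)·(1,2) - cos(4t)·(2,3)).
General solution: c_1X_1 + c_2X_2.

u(t) = 2c_1e^(-4t)sin(4t) + c_1e^(-4t)cos(4t) + c_2e^(-4t)sin(4t) - 2c_2e^(-4t)cos(4t), v(t) = 3c_1e^(-4t)sin(4t) + 2c_1e^(-4t)cos(4t) + 2c_2e^(-4t)sin(4t) - 3c_2e^(-4t)cos(4t)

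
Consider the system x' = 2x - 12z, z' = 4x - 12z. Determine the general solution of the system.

Coefficient matrix A = [[2, -12], [4, -12]].
Characteristic polynomial det(A - λI) = λ^2 + 10λ + 24 = 0.
Eigenvalues λ = -6, -4.
For λ=-6: (A-λI) row 1 is [8, -12], so an eigenvector is (-3, -2).
For λ=-4: (A-λI) row 1 is [6, -12], so an eigenvector is (-2, -1).
General solution: K_1e^(-6t)(-3,-2) + K_2e^(-4t)(-2,-1).

x(t) = -3K_1e^(-6t) - 2K_2e^(-4t), z(t) = -2K_1e^(-6t) - K_2e^(-4t)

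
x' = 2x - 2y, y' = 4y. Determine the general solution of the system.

Coefficient matrix A = [[2, -2], [0, 4]].
Characteristic polynomial det(A - λI) = λ^2 - 6λ + 8 = 0.
Eigenvalues λ = 4, 2.
For λ=4: (A-λI) row 1 is [-2, -2], so an eigenvector is (1, -1).
For λ=2: (A-λI) row 1 is [0, -2], so an eigenvector is (1, 0).
General solution: c_1e^(4t)(1,-1) + c_2e^(2t)(1,0).

x(t) = c_1e^(4t) + c_2e^(2t), y(t) = -c_1e^(4t)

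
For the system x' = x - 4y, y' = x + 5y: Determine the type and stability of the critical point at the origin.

A = [[1,-4],[1,5]]; det(A-λI) = λ^2 - 6λ + 9.
repeated λ = 3 with a single eigenvector.

unstable improper node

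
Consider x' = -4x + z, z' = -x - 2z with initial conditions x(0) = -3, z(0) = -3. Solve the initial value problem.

Coefficient matrix A = [[-4, 1], [-1, -2]].
Characteristic polynomial det(A - λI) = λ^2 + 6λ + 9 = 0.
Single eigenvalue λ = -3 with algebraic multiplicity 2.
Eigenvector v = (1,1); generalized eigenvector w with (A-λI)w=v is (1,2).
General solution: e^(-3t)[K_1·v + K_2·(t·v + w)].
Applying x(0)=-3, z(0)=-3 gives K_1=-3, K_2=0.

x(t) = -3e^(-3t), z(t) = -3e^(-3t)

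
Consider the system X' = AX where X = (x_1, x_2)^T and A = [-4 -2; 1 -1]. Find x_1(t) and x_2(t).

x_1(t) = 2K_1e^(-3t) + K_2e^(-2t), x_2(t) = -K_1e^(-3t) - K_2e^(-2t)

Coefficient matrix A = [[-4, -2], [1, -1]].
Characteristic polynomial det(A - λI) = λ^2 + 5λ + 6 = 0.
Eigenvalues λ = -3, -2.
For λ=-3: (A-λI) row 1 is [-1, -2], so an eigenvector is (2, -1).
For λ=-2: (A-λI) row 1 is [-2, -2], so an eigenvector is (1, -1).
General solution: K_1e^(-3t)(2,-1) + K_2e^(-2t)(1,-1).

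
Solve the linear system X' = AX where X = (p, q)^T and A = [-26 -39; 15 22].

Coefficient matrix A = [[-26, -39], [15, 22]].
Characteristic polynomial det(A - λI) = λ^2 + 4λ + 13 = 0.
Eigenvalues λ = -2 ± 3i (complex conjugate pair).
For λ=-2+3i: an eigenvector is (2,-1) - i(-3,2) = (2 + 3i, -1 - 2i).
A real fundamental pair from Re and Im of e^((-2+3i)t)v: X_1 = e^(-2t)(cos(3t)·(2,-1) + sin(3t)·(-3,2)), X_2 = e^(-2t)(sin(3t)·(2,-1) - cos(3t)·(-3,2)).
General solution: K_1X_1 + K_2X_2.

p(t) = -3K_1e^(-2t)sin(3t) + 2K_1e^(-2t)cos(3t) + 2K_2e^(-2t)sin(3t) + 3K_2e^(-2t)cos(3t), q(t) = 2K_1e^(-2t)sin(3t) - K_1e^(-2t)cos(3t) - K_2e^(-2t)sin(3t) - 2K_2e^(-2t)cos(3t)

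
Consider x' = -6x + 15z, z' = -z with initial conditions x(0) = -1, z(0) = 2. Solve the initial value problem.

Coefficient matrix A = [[-6, 15], [0, -1]].
Characteristic polynomial det(A - λI) = λ^2 + 7λ + 6 = 0.
Eigenvalues λ = -6, -1.
For λ=-6: (A-λI) row 1 is [0, 15], so an eigenvector is (-1, 0).
For λ=-1: (A-λI) row 1 is [-5, 15], so an eigenvector is (3, 1).
General solution: C_1e^(-6t)(-1,0) + C_2e^(-t)(3,1).
Applying x(0)=-1, z(0)=2 gives C_1=7, C_2=2.

x(t) = 6e^(-t) - 7e^(-6t), z(t) = 2e^(-t)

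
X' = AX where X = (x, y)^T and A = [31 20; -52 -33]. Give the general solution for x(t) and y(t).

Coefficient matrix A = [[31, 20], [-52, -33]].
Characteristic polynomial det(A - λI) = λ^2 + 2λ + 17 = 0.
Eigenvalues λ = -1 ± 4i (complex conjugate pair).
For λ=-1+4i: an eigenvector is (-1,2) - i(2,-3) = (-1 - 2i, 2 + 3i).
A real fundamental pair from Re and Im of e^((-1+4i)t)v: X_1 = e^(-t)(cos(4t)·(-1,2) + sin(4t)·(2,-3)), X_2 = e^(-t)(sin(4t)·(-1,2) - cos(4t)·(2,-3)).
General solution: c_1X_1 + c_2X_2.

x(t) = 2c_1e^(-t)sin(4t) - c_1e^(-t)cos(4t) - c_2e^(-t)sin(4t) - 2c_2e^(-t)cos(4t), y(t) = -3c_1e^(-t)sin(4t) + 2c_1e^(-t)cos(4t) + 2c_2e^(-t)sin(4t) + 3c_2e^(-t)cos(4t)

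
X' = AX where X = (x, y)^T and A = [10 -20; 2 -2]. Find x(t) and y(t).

x(t) = C_1e^(4t)sin(2t) - 3C_1e^(4t)cos(2t) - 3C_2e^(4t)sin(2t) - C_2e^(4t)cos(2t), y(t) = -C_1e^(4t)cos(2t) - C_2e^(4t)sin(2t)

Coefficient matrix A = [[10, -20], [2, -2]].
Characteristic polynomial det(A - λI) = λ^2 - 8λ + 20 = 0.
Eigenvalues λ = 4 ± 2i (complex conjugate pair).
For λ=4+2i: an eigenvector is (-3,-1) - i(1,0) = (-3 - i, -1).
A real fundamental pair from Re and Im of e^((4+2i)t)v: X_1 = e^(4t)(cos(2t)·(-3,-1) + sin(2t)·(1,0)), X_2 = e^(4t)(sin(2t)·(-3,-1) - cos(2t)·(1,0)).
General solution: C_1X_1 + C_2X_2.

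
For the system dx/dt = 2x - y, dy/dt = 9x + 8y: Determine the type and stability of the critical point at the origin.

unstable improper node

A = [[2,-1],[9,8]]; det(A-λI) = λ^2 - 10λ + 25.
repeated λ = 5 with a single eigenvector.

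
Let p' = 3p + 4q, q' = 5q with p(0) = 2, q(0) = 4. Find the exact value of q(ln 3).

A = [[3,4],[0,5]]; eigenvalues λ = 3, 5.
Eigenvectors: (-1,0) for λ=3, (-2,-1) for λ=5.
From the initial condition, c_1 = 6, c_2 = -4.
q(ln 3) = (6)(3^3)(0) + (-4)(3^5)(-1) = 972.

972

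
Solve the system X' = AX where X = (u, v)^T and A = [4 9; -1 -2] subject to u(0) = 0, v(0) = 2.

Coefficient matrix A = [[4, 9], [-1, -2]].
Characteristic polynomial det(A - λI) = λ^2 - 2λ + 1 = 0.
Single eigenvalue λ = 1 with algebraic multiplicity 2.
Eigenvector v = (3,-1); generalized eigenvector w with (A-λI)w=v is (1,0).
General solution: e^(t)[C_1·v + C_2·(t·v + w)].
Applying u(0)=0, v(0)=2 gives C_1=-2, C_2=6.

u(t) = 18te^(t), v(t) = -6te^(t) + 2e^(t)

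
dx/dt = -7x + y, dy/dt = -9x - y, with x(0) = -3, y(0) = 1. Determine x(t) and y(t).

x(t) = 10te^(-4t) - 3e^(-4t), y(t) = 30te^(-4t) + e^(-4t)

Coefficient matrix A = [[-7, 1], [-9, -1]].
Characteristic polynomial det(A - λI) = λ^2 + 8λ + 16 = 0.
Single eigenvalue λ = -4 with algebraic multiplicity 2.
Eigenvector v = (-1,-3); generalized eigenvector w with (A-λI)w=v is (0,-1).
General solution: e^(-4t)[c_1·v + c_2·(t·v + w)].
Applying x(0)=-3, y(0)=1 gives c_1=3, c_2=-10.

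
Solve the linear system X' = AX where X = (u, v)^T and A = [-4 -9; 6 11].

Coefficient matrix A = [[-4, -9], [6, 11]].
Characteristic polynomial det(A - λI) = λ^2 - 7λ + 10 = 0.
Eigenvalues λ = 2, 5.
For λ=2: (A-λI) row 1 is [-6, -9], so an eigenvector is (-3, 2).
For λ=5: (A-λI) row 1 is [-9, -9], so an eigenvector is (-1, 1).
General solution: c_1e^(2t)(-3,2) + c_2e^(5t)(-1,1).

u(t) = -3c_1e^(2t) - c_2e^(5t), v(t) = 2c_1e^(2t) + c_2e^(5t)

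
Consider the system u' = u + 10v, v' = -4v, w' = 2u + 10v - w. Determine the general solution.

Coefficient matrix A = [[1, 10, 0], [0, -4, 0], [2, 10, -1]].
det(A - λI) = 0 gives eigenvalues λ = 1, -4, -1.
For λ=1: eigenvector (1,0,1).
For λ=-4: eigenvector (-2,1,-2).
For λ=-1: eigenvector (0,0,1).
General solution: K_1e^(t)(1,0,1) + K_2e^(-4t)(-2,1,-2) + K_3e^(-t)(0,0,1).

u(t) = K_1e^(t) - 2K_2e^(-4t), v(t) = K_2e^(-4t), w(t) = K_1e^(t) - 2K_2e^(-4t) + K_3e^(-t)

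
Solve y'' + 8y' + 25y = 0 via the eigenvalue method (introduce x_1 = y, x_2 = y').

y(t) = K_1e^(-4t)cos(3t) + K_2e^(-4t)sin(3t)

Let x_1 = y, x_2 = y'. Then x_1' = x_2 and x_2' = -25x_1 - 8x_2.
A = [[0,1],[-25,-8]]; det(A-λI) = λ^2 + 8λ + 25.
Eigenvalues λ = -4 ± 3i.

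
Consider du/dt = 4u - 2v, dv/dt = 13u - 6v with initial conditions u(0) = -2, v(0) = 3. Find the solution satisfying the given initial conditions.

u(t) = -16e^(-t)sin(t) - 2e^(-t)cos(t), v(t) = -41e^(-t)sin(t) + 3e^(-t)cos(t)

Coefficient matrix A = [[4, -2], [13, -6]].
Characteristic polynomial det(A - λI) = λ^2 + 2λ + 2 = 0.
Eigenvalues λ = -1 ± i (complex conjugate pair).
For λ=-1+i: an eigenvector is (1,2) - i(1,3) = (1 - i, 2 - 3i).
A real fundamental pair from Re and Im of e^((-1+i)t)v: X_1 = e^(-t)(cos(t)·(1,2) + sin(t)·(1,3)), X_2 = e^(-t)(sin(t)·(1,2) - cos(t)·(1,3)).
General solution: c_1X_1 + c_2X_2.
Applying u(0)=-2, v(0)=3 gives c_1=-9, c_2=-7.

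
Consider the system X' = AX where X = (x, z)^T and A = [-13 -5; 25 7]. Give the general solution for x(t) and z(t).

Coefficient matrix A = [[-13, -5], [25, 7]].
Characteristic polynomial det(A - λI) = λ^2 + 6λ + 34 = 0.
Eigenvalues λ = -3 ± 5i (complex conjugate pair).
For λ=-3+5i: an eigenvector is (1,-2) - i(0,1) = (1, -2 - i).
A real fundamental pair from Re and Im of e^((-3+5i)t)v: X_1 = e^(-3t)(cos(5t)·(1,-2) + sin(5t)·(0,1)), X_2 = e^(-3t)(sin(5t)·(1,-2) - cos(5t)·(0,1)).
General solution: C_1X_1 + C_2X_2.

x(t) = C_1e^(-3t)cos(5t) + C_2e^(-3t)sin(5t), z(t) = C_1e^(-3t)sin(5t) - 2C_1e^(-3t)cos(5t) - 2C_2e^(-3t)sin(5t) - C_2e^(-3t)cos(5t)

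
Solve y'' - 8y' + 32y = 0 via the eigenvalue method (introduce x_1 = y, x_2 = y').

y(t) = K_1e^(4t)cos(4t) + K_2e^(4t)sin(4t)

Let x_1 = y, x_2 = y'. Then x_1' = x_2 and x_2' = -32x_1 + 8x_2.
A = [[0,1],[-32,8]]; det(A-λI) = λ^2 - 8λ + 32.
Eigenvalues λ = 4 ± 4i.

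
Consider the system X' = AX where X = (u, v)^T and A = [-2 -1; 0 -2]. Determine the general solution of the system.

u(t) = K_1e^(-2t) + K_2te^(-2t) + 2K_2e^(-2t), v(t) = -K_2e^(-2t)

Coefficient matrix A = [[-2, -1], [0, -2]].
Characteristic polynomial det(A - λI) = λ^2 + 4λ + 4 = 0.
Single eigenvalue λ = -2 with algebraic multiplicity 2.
Eigenvector v = (1,0); generalized eigenvector w with (A-λI)w=v is (2,-1).
General solution: e^(-2t)[K_1·v + K_2·(t·v + w)].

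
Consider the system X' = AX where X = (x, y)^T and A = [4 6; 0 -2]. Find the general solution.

x(t) = -K_1e^(-2t) + K_2e^(4t), y(t) = K_1e^(-2t)

Coefficient matrix A = [[4, 6], [0, -2]].
Characteristic polynomial det(A - λI) = λ^2 - 2λ - 8 = 0.
Eigenvalues λ = -2, 4.
For λ=-2: (A-λI) row 1 is [6, 6], so an eigenvector is (-1, 1).
For λ=4: (A-λI) row 1 is [0, 6], so an eigenvector is (1, 0).
General solution: K_1e^(-2t)(-1,1) + K_2e^(4t)(1,0).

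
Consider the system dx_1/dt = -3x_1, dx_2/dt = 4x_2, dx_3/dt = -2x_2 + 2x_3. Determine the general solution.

x_1(t) = C_1e^(-3t), x_2(t) = C_2e^(4t), x_3(t) = -C_2e^(4t) + C_3e^(2t)

Coefficient matrix A = [[-3, 0, 0], [0, 4, 0], [0, -2, 2]].
det(A - λI) = 0 gives eigenvalues λ = -3, 4, 2.
For λ=-3: eigenvector (1,0,0).
For λ=4: eigenvector (0,1,-1).
For λ=2: eigenvector (0,0,1).
General solution: C_1e^(-3t)(1,0,0) + C_2e^(4t)(0,1,-1) + C_3e^(2t)(0,0,1).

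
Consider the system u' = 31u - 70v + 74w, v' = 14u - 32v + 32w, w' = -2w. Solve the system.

u(t) = 5K_1e^(3t) + 2K_2e^(-2t) + 2K_3e^(-4t), v(t) = 2K_1e^(3t) + 2K_2e^(-2t) + K_3e^(-4t), w(t) = K_2e^(-2t)

Coefficient matrix A = [[31, -70, 74], [14, -32, 32], [0, 0, -2]].
det(A - λI) = 0 gives eigenvalues λ = 3, -2, -4.
For λ=3: eigenvector (5,2,0).
For λ=-2: eigenvector (2,2,1).
For λ=-4: eigenvector (2,1,0).
General solution: K_1e^(3t)(5,2,0) + K_2e^(-2t)(2,2,1) + K_3e^(-4t)(2,1,0).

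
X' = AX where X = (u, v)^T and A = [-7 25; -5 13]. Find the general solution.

Coefficient matrix A = [[-7, 25], [-5, 13]].
Characteristic polynomial det(A - λI) = λ^2 - 6λ + 34 = 0.
Eigenvalues λ = 3 ± 5i (complex conjugate pair).
For λ=3+5i: an eigenvector is (-1,0) - i(2,1) = (-1 - 2i, 0 - i).
A real fundamental pair from Re and Im of e^((3+5i)t)v: X_1 = e^(3t)(cos(5t)·(-1,0) + sin(5t)·(2,1)), X_2 = e^(3t)(sin(5t)·(-1,0) - cos(5t)·(2,1)).
General solution: C_1X_1 + C_2X_2.

u(t) = 2C_1e^(3t)sin(5t) - C_1e^(3t)cos(5t) - C_2e^(3t)sin(5t) - 2C_2e^(3t)cos(5t), v(t) = C_1e^(3t)sin(5t) - C_2e^(3t)cos(5t)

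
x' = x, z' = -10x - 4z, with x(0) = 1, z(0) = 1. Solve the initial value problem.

Coefficient matrix A = [[1, 0], [-10, -4]].
Characteristic polynomial det(A - λI) = λ^2 + 3λ - 4 = 0.
Eigenvalues λ = 1, -4.
For λ=1: (A-λI) row 2 is [-10, -5], so an eigenvector is (1, -2).
For λ=-4: (A-λI) row 1 is [5, 0], so an eigenvector is (0, 1).
General solution: K_1e^(t)(1,-2) + K_2e^(-4t)(0,1).
Applying x(0)=1, z(0)=1 gives K_1=1, K_2=3.

x(t) = e^(t), z(t) = -2e^(t) + 3e^(-4t)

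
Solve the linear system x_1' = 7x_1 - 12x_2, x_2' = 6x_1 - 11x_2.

x_1(t) = -2c_1e^(t) + c_2e^(-5t), x_2(t) = -c_1e^(t) + c_2e^(-5t)

Coefficient matrix A = [[7, -12], [6, -11]].
Characteristic polynomial det(A - λI) = λ^2 + 4λ - 5 = 0.
Eigenvalues λ = 1, -5.
For λ=1: (A-λI) row 1 is [6, -12], so an eigenvector is (-2, -1).
For λ=-5: (A-λI) row 1 is [12, -12], so an eigenvector is (1, 1).
General solution: c_1e^(t)(-2,-1) + c_2e^(-5t)(1,1).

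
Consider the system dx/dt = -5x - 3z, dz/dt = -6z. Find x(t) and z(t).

x(t) = 3C_1e^(-6t) + C_2e^(-5t), z(t) = C_1e^(-6t)

Coefficient matrix A = [[-5, -3], [0, -6]].
Characteristic polynomial det(A - λI) = λ^2 + 11λ + 30 = 0.
Eigenvalues λ = -6, -5.
For λ=-6: (A-λI) row 1 is [1, -3], so an eigenvector is (3, 1).
For λ=-5: (A-λI) row 1 is [0, -3], so an eigenvector is (1, 0).
General solution: C_1e^(-6t)(3,1) + C_2e^(-5t)(1,0).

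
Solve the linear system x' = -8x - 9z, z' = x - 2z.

Coefficient matrix A = [[-8, -9], [1, -2]].
Characteristic polynomial det(A - λI) = λ^2 + 10λ + 25 = 0.
Single eigenvalue λ = -5 with algebraic multiplicity 2.
Eigenvector v = (-3,1); generalized eigenvector w with (A-λI)w=v is (-2,1).
General solution: e^(-5t)[C_1·v + C_2·(t·v + w)].

x(t) = -3C_1e^(-5t) - 3C_2te^(-5t) - 2C_2e^(-5t), z(t) = C_1e^(-5t) + C_2te^(-5t) + C_2e^(-5t)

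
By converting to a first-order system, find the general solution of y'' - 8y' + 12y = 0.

y(t) = c_1e^(2t) + c_2e^(6t)

Let x_1 = y, x_2 = y'. Then x_1' = x_2 and x_2' = -12x_1 + 8x_2.
A = [[0,1],[-12,8]]; det(A-λI) = λ^2 - 8λ + 12.
Eigenvalues λ = 2, 6 with eigenvectors (1,2), (1,6).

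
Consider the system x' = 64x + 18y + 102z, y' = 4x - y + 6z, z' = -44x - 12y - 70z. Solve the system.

Coefficient matrix A = [[64, 18, 102], [4, -1, 6], [-44, -12, -70]].
det(A - λI) = 0 gives eigenvalues λ = -4, -1, -2.
For λ=-4: eigenvector (3,0,-2).
For λ=-1: eigenvector (6,1,-4).
For λ=-2: eigenvector (-1,-2,1).
General solution: C_1e^(-4t)(3,0,-2) + C_2e^(-t)(6,1,-4) + C_3e^(-2t)(-1,-2,1).

x(t) = 3C_1e^(-4t) + 6C_2e^(-t) - C_3e^(-2t), y(t) = C_2e^(-t) - 2C_3e^(-2t), z(t) = -2C_1e^(-4t) - 4C_2e^(-t) + C_3e^(-2t)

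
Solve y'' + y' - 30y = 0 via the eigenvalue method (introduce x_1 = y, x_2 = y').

y(t) = C_1e^(5t) + C_2e^(-6t)

Let x_1 = y, x_2 = y'. Then x_1' = x_2 and x_2' = 30x_1 - x_2.
A = [[0,1],[30,-1]]; det(A-λI) = λ^2 + λ - 30.
Eigenvalues λ = 5, -6 with eigenvectors (1,5), (1,-6).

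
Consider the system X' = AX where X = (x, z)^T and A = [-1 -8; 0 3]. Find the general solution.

x(t) = 2K_1e^(3t) - K_2e^(-t), z(t) = -K_1e^(3t)

Coefficient matrix A = [[-1, -8], [0, 3]].
Characteristic polynomial det(A - λI) = λ^2 - 2λ - 3 = 0.
Eigenvalues λ = 3, -1.
For λ=3: (A-λI) row 1 is [-4, -8], so an eigenvector is (2, -1).
For λ=-1: (A-λI) row 1 is [0, -8], so an eigenvector is (-1, 0).
General solution: K_1e^(3t)(2,-1) + K_2e^(-t)(-1,0).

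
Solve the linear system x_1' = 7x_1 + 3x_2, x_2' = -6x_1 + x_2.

x_1(t) = -K_1e^(4t)cos(3t) - K_2e^(4t)sin(3t), x_2(t) = K_1e^(4t)sin(3t) + K_1e^(4t)cos(3t) + K_2e^(4t)sin(3t) - K_2e^(4t)cos(3t)

Coefficient matrix A = [[7, 3], [-6, 1]].
Characteristic polynomial det(A - λI) = λ^2 - 8λ + 25 = 0.
Eigenvalues λ = 4 ± 3i (complex conjugate pair).
For λ=4+3i: an eigenvector is (-1,1) - i(0,1) = (-1, 1 - i).
A real fundamental pair from Re and Im of e^((4+3i)t)v: X_1 = e^(4t)(cos(3t)·(-1,1) + sin(3t)·(0,1)), X_2 = e^(4t)(sin(3t)·(-1,1) - cos(3t)·(0,1)).
General solution: K_1X_1 + K_2X_2.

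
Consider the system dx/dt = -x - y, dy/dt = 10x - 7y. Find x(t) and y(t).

x(t) = -C_1e^(-4t)sin(t) + C_2e^(-4t)cos(t), y(t) = -3C_1e^(-4t)sin(t) + C_1e^(-4t)cos(t) + C_2e^(-4t)sin(t) + 3C_2e^(-4t)cos(t)

Coefficient matrix A = [[-1, -1], [10, -7]].
Characteristic polynomial det(A - λI) = λ^2 + 8λ + 17 = 0.
Eigenvalues λ = -4 ± i (complex conjugate pair).
For λ=-4+i: an eigenvector is (0,1) - i(-1,-3) = (0 + i, 1 + 3i).
A real fundamental pair from Re and Im of e^((-4+i)t)v: X_1 = e^(-4t)(cos(t)·(0,1) + sin(t)·(-1,-3)), X_2 = e^(-4t)(sin(t)·(0,1) - cos(t)·(-1,-3)).
General solution: C_1X_1 + C_2X_2.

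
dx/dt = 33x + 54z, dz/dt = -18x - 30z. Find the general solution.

Coefficient matrix A = [[33, 54], [-18, -30]].
Characteristic polynomial det(A - λI) = λ^2 - 3λ - 18 = 0.
Eigenvalues λ = -3, 6.
For λ=-3: (A-λI) row 1 is [36, 54], so an eigenvector is (-3, 2).
For λ=6: (A-λI) row 1 is [27, 54], so an eigenvector is (-2, 1).
General solution: K_1e^(-3t)(-3,2) + K_2e^(6t)(-2,1).

x(t) = -3K_1e^(-3t) - 2K_2e^(6t), z(t) = 2K_1e^(-3t) + K_2e^(6t)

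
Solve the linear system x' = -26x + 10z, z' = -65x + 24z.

Coefficient matrix A = [[-26, 10], [-65, 24]].
Characteristic polynomial det(A - λI) = λ^2 + 2λ + 26 = 0.
Eigenvalues λ = -1 ± 5i (complex conjugate pair).
For λ=-1+5i: an eigenvector is (1,3) - i(1,2) = (1 - i, 3 - 2i).
A real fundamental pair from Re and Im of e^((-1+5i)t)v: X_1 = e^(-t)(cos(5t)·(1,3) + sin(5t)·(1,2)), X_2 = e^(-t)(sin(5t)·(1,3) - cos(5t)·(1,2)).
General solution: K_1X_1 + K_2X_2.

x(t) = K_1e^(-t)sin(5t) + K_1e^(-t)cos(5t) + K_2e^(-t)sin(5t) - K_2e^(-t)cos(5t), z(t) = 2K_1e^(-t)sin(5t) + 3K_1e^(-t)cos(5t) + 3K_2e^(-t)sin(5t) - 2K_2e^(-t)cos(5t)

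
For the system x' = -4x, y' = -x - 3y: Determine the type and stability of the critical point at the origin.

A = [[-4,0],[-1,-3]]; det(A-λI) = λ^2 + 7λ + 12.
λ = -4, -3: both negative.

stable node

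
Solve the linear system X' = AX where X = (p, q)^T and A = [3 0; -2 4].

Coefficient matrix A = [[3, 0], [-2, 4]].
Characteristic polynomial det(A - λI) = λ^2 - 7λ + 12 = 0.
Eigenvalues λ = 3, 4.
For λ=3: (A-λI) row 2 is [-2, 1], so an eigenvector is (1, 2).
For λ=4: (A-λI) row 1 is [-1, 0], so an eigenvector is (0, -1).
General solution: C_1e^(3t)(1,2) + C_2e^(4t)(0,-1).

p(t) = C_1e^(3t), q(t) = 2C_1e^(3t) - C_2e^(4t)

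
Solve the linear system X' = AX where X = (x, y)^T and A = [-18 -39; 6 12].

Coefficient matrix A = [[-18, -39], [6, 12]].
Characteristic polynomial det(A - λI) = λ^2 + 6λ + 18 = 0.
Eigenvalues λ = -3 ± 3i (complex conjugate pair).
For λ=-3+3i: an eigenvector is (-2,1) - i(-3,1) = (-2 + 3i, 1 - i).
A real fundamental pair from Re and Im of e^((-3+3i)t)v: X_1 = e^(-3t)(cos(3t)·(-2,1) + sin(3t)·(-3,1)), X_2 = e^(-3t)(sin(3t)·(-2,1) - cos(3t)·(-3,1)).
General solution: K_1X_1 + K_2X_2.

x(t) = -3K_1e^(-3t)sin(3t) - 2K_1e^(-3t)cos(3t) - 2K_2e^(-3t)sin(3t) + 3K_2e^(-3t)cos(3t), y(t) = K_1e^(-3t)sin(3t) + K_1e^(-3t)cos(3t) + K_2e^(-3t)sin(3t) - K_2e^(-3t)cos(3t)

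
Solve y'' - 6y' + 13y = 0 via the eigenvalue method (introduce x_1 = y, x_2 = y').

Let x_1 = y, x_2 = y'. Then x_1' = x_2 and x_2' = -13x_1 + 6x_2.
A = [[0,1],[-13,6]]; det(A-λI) = λ^2 - 6λ + 13.
Eigenvalues λ = 3 ± 2i.

y(t) = K_1e^(3t)cos(2t) + K_2e^(3t)sin(2t)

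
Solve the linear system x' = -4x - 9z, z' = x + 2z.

x(t) = -3C_1e^(-t) - 3C_2te^(-t) - 2C_2e^(-t), z(t) = C_1e^(-t) + C_2te^(-t) + C_2e^(-t)

Coefficient matrix A = [[-4, -9], [1, 2]].
Characteristic polynomial det(A - λI) = λ^2 + 2λ + 1 = 0.
Single eigenvalue λ = -1 with algebraic multiplicity 2.
Eigenvector v = (-3,1); generalized eigenvector w with (A-λI)w=v is (-2,1).
General solution: e^(-t)[C_1·v + C_2·(t·v + w)].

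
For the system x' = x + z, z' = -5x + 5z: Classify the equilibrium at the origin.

A = [[1,1],[-5,5]]; det(A-λI) = λ^2 - 6λ + 10.
λ = 3 ± i: positive real part.

unstable spiral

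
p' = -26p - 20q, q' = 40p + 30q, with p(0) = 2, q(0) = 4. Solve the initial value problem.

Coefficient matrix A = [[-26, -20], [40, 30]].
Characteristic polynomial det(A - λI) = λ^2 - 4λ + 20 = 0.
Eigenvalues λ = 2 ± 4i (complex conjugate pair).
For λ=2+4i: an eigenvector is (-1,1) - i(2,-3) = (-1 - 2i, 1 + 3i).
A real fundamental pair from Re and Im of e^((2+4i)t)v: X_1 = e^(2t)(cos(4t)·(-1,1) + sin(4t)·(2,-3)), X_2 = e^(2t)(sin(4t)·(-1,1) - cos(4t)·(2,-3)).
General solution: c_1X_1 + c_2X_2.
Applying p(0)=2, q(0)=4 gives c_1=-14, c_2=6.

p(t) = -34e^(2t)sin(4t) + 2e^(2t)cos(4t), q(t) = 48e^(2t)sin(4t) + 4e^(2t)cos(4t)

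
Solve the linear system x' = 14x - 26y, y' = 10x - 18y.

Coefficient matrix A = [[14, -26], [10, -18]].
Characteristic polynomial det(A - λI) = λ^2 + 4λ + 8 = 0.
Eigenvalues λ = -2 ± 2i (complex conjugate pair).
For λ=-2+2i: an eigenvector is (-3,-2) - i(2,1) = (-3 - 2i, -2 - i).
A real fundamental pair from Re and Im of e^((-2+2i)t)v: X_1 = e^(-2t)(cos(2t)·(-3,-2) + sin(2t)·(2,1)), X_2 = e^(-2t)(sin(2t)·(-3,-2) - cos(2t)·(2,1)).
General solution: C_1X_1 + C_2X_2.

x(t) = 2C_1e^(-2t)sin(2t) - 3C_1e^(-2t)cos(2t) - 3C_2e^(-2t)sin(2t) - 2C_2e^(-2t)cos(2t), y(t) = C_1e^(-2t)sin(2t) - 2C_1e^(-2t)cos(2t) - 2C_2e^(-2t)sin(2t) - C_2e^(-2t)cos(2t)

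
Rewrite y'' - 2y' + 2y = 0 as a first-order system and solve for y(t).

y(t) = C_1e^(t)cos(t) + C_2e^(t)sin(t)

Let x_1 = y, x_2 = y'. Then x_1' = x_2 and x_2' = -2x_1 + 2x_2.
A = [[0,1],[-2,2]]; det(A-λI) = λ^2 - 2λ + 2.
Eigenvalues λ = 1 ± i.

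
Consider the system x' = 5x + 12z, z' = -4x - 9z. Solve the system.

Coefficient matrix A = [[5, 12], [-4, -9]].
Characteristic polynomial det(A - λI) = λ^2 + 4λ + 3 = 0.
Eigenvalues λ = -3, -1.
For λ=-3: (A-λI) row 1 is [8, 12], so an eigenvector is (-3, 2).
For λ=-1: (A-λI) row 1 is [6, 12], so an eigenvector is (2, -1).
General solution: c_1e^(-3t)(-3,2) + c_2e^(-t)(2,-1).

x(t) = -3c_1e^(-3t) + 2c_2e^(-t), z(t) = 2c_1e^(-3t) - c_2e^(-t)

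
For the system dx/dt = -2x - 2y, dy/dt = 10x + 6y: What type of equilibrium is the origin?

A = [[-2,-2],[10,6]]; det(A-λI) = λ^2 - 4λ + 8.
λ = 2 ± 2i: positive real part.

unstable spiral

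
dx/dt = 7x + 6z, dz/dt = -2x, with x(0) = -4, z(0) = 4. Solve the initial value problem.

Coefficient matrix A = [[7, 6], [-2, 0]].
Characteristic polynomial det(A - λI) = λ^2 - 7λ + 12 = 0.
Eigenvalues λ = 4, 3.
For λ=4: (A-λI) row 1 is [3, 6], so an eigenvector is (2, -1).
For λ=3: (A-λI) row 1 is [4, 6], so an eigenvector is (3, -2).
General solution: K_1e^(4t)(2,-1) + K_2e^(3t)(3,-2).
Applying x(0)=-4, z(0)=4 gives K_1=4, K_2=-4.

x(t) = 8e^(4t) - 12e^(3t), z(t) = -4e^(4t) + 8e^(3t)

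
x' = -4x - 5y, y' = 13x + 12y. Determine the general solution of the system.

Coefficient matrix A = [[-4, -5], [13, 12]].
Characteristic polynomial det(A - λI) = λ^2 - 8λ + 17 = 0.
Eigenvalues λ = 4 ± i (complex conjugate pair).
For λ=4+i: an eigenvector is (-1,2) - i(-2,3) = (-1 + 2i, 2 - 3i).
A real fundamental pair from Re and Im of e^((4+i)t)v: X_1 = e^(4t)(cos(t)·(-1,2) + sin(t)·(-2,3)), X_2 = e^(4t)(sin(t)·(-1,2) - cos(t)·(-2,3)).
General solution: C_1X_1 + C_2X_2.

x(t) = -2C_1e^(4t)sin(t) - C_1e^(4t)cos(t) - C_2e^(4t)sin(t) + 2C_2e^(4t)cos(t), y(t) = 3C_1e^(4t)sin(t) + 2C_1e^(4t)cos(t) + 2C_2e^(4t)sin(t) - 3C_2e^(4t)cos(t)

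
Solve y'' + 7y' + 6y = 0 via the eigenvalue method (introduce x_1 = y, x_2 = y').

Let x_1 = y, x_2 = y'. Then x_1' = x_2 and x_2' = -6x_1 - 7x_2.
A = [[0,1],[-6,-7]]; det(A-λI) = λ^2 + 7λ + 6.
Eigenvalues λ = -6, -1 with eigenvectors (1,-6), (1,-1).

y(t) = C_1e^(-6t) + C_2e^(-t)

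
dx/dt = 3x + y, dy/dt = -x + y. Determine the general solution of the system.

Coefficient matrix A = [[3, 1], [-1, 1]].
Characteristic polynomial det(A - λI) = λ^2 - 4λ + 4 = 0.
Single eigenvalue λ = 2 with algebraic multiplicity 2.
Eigenvector v = (1,-1); generalized eigenvector w with (A-λI)w=v is (-1,2).
General solution: e^(2t)[C_1·v + C_2·(t·v + w)].

x(t) = C_1e^(2t) + C_2te^(2t) - C_2e^(2t), y(t) = -C_1e^(2t) - C_2te^(2t) + 2C_2e^(2t)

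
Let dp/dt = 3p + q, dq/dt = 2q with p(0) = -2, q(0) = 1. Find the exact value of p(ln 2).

-12

A = [[3,1],[0,2]]; eigenvalues λ = 2, 3.
Eigenvectors: (-1,1) for λ=2, (-1,0) for λ=3.
From the initial condition, c_1 = 1, c_2 = 1.
p(ln 2) = (1)(2^2)(-1) + (1)(2^3)(-1) = -12.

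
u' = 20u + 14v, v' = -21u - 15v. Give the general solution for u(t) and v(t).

Coefficient matrix A = [[20, 14], [-21, -15]].
Characteristic polynomial det(A - λI) = λ^2 - 5λ - 6 = 0.
Eigenvalues λ = -1, 6.
For λ=-1: (A-λI) row 1 is [21, 14], so an eigenvector is (-2, 3).
For λ=6: (A-λI) row 1 is [14, 14], so an eigenvector is (1, -1).
General solution: c_1e^(-t)(-2,3) + c_2e^(6t)(1,-1).

u(t) = -2c_1e^(-t) + c_2e^(6t), v(t) = 3c_1e^(-t) - c_2e^(6t)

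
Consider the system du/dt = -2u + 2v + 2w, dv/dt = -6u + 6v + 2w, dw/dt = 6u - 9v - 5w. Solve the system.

u(t) = K_2e^(-2t) - 2K_3e^(-3t), v(t) = -K_1e^(4t) + K_2e^(-2t) - 2K_3e^(-3t), w(t) = K_1e^(4t) - K_2e^(-2t) + 3K_3e^(-3t)

Coefficient matrix A = [[-2, 2, 2], [-6, 6, 2], [6, -9, -5]].
det(A - λI) = 0 gives eigenvalues λ = 4, -2, -3.
For λ=4: eigenvector (0,-1,1).
For λ=-2: eigenvector (1,1,-1).
For λ=-3: eigenvector (-2,-2,3).
General solution: K_1e^(4t)(0,-1,1) + K_2e^(-2t)(1,1,-1) + K_3e^(-3t)(-2,-2,3).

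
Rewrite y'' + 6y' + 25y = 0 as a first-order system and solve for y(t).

y(t) = C_1e^(-3t)cos(4t) + C_2e^(-3t)sin(4t)

Let x_1 = y, x_2 = y'. Then x_1' = x_2 and x_2' = -25x_1 - 6x_2.
A = [[0,1],[-25,-6]]; det(A-λI) = λ^2 + 6λ + 25.
Eigenvalues λ = -3 ± 4i.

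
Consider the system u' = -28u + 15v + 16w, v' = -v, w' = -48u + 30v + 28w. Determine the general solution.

Coefficient matrix A = [[-28, 15, 16], [0, -1, 0], [-48, 30, 28]].
det(A - λI) = 0 gives eigenvalues λ = 4, -1, -4.
For λ=4: eigenvector (-1,0,-2).
For λ=-1: eigenvector (-3,1,-6).
For λ=-4: eigenvector (2,0,3).
General solution: K_1e^(4t)(-1,0,-2) + K_2e^(-t)(-3,1,-6) + K_3e^(-4t)(2,0,3).

u(t) = -K_1e^(4t) - 3K_2e^(-t) + 2K_3e^(-4t), v(t) = K_2e^(-t), w(t) = -2K_1e^(4t) - 6K_2e^(-t) + 3K_3e^(-4t)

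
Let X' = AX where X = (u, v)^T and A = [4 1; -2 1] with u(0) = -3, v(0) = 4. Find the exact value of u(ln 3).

A = [[4,1],[-2,1]]; eigenvalues λ = 3, 2.
Eigenvectors: (1,-1) for λ=3, (-1,2) for λ=2.
From the initial condition, c_1 = -2, c_2 = 1.
u(ln 3) = (-2)(3^3)(1) + (1)(3^2)(-1) = -63.

-63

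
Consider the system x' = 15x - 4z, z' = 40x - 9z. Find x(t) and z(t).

x(t) = -c_1e^(3t)cos(4t) - c_2e^(3t)sin(4t), z(t) = -c_1e^(3t)sin(4t) - 3c_1e^(3t)cos(4t) - 3c_2e^(3t)sin(4t) + c_2e^(3t)cos(4t)

Coefficient matrix A = [[15, -4], [40, -9]].
Characteristic polynomial det(A - λI) = λ^2 - 6λ + 25 = 0.
Eigenvalues λ = 3 ± 4i (complex conjugate pair).
For λ=3+4i: an eigenvector is (-1,-3) - i(0,-1) = (-1, -3 + i).
A real fundamental pair from Re and Im of e^((3+4i)t)v: X_1 = e^(3t)(cos(4t)·(-1,-3) + sin(4t)·(0,-1)), X_2 = e^(3t)(sin(4t)·(-1,-3) - cos(4t)·(0,-1)).
General solution: c_1X_1 + c_2X_2.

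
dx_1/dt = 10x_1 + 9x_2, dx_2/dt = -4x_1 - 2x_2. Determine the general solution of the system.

x_1(t) = 3C_1e^(4t) + 3C_2te^(4t) + 2C_2e^(4t), x_2(t) = -2C_1e^(4t) - 2C_2te^(4t) - C_2e^(4t)

Coefficient matrix A = [[10, 9], [-4, -2]].
Characteristic polynomial det(A - λI) = λ^2 - 8λ + 16 = 0.
Single eigenvalue λ = 4 with algebraic multiplicity 2.
Eigenvector v = (3,-2); generalized eigenvector w with (A-λI)w=v is (2,-1).
General solution: e^(4t)[C_1·v + C_2·(t·v + w)].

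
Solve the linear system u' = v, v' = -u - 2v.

Coefficient matrix A = [[0, 1], [-1, -2]].
Characteristic polynomial det(A - λI) = λ^2 + 2λ + 1 = 0.
Single eigenvalue λ = -1 with algebraic multiplicity 2.
Eigenvector v = (-1,1); generalized eigenvector w with (A-λI)w=v is (1,-2).
General solution: e^(-t)[c_1·v + c_2·(t·v + w)].

u(t) = -c_1e^(-t) - c_2te^(-t) + c_2e^(-t), v(t) = c_1e^(-t) + c_2te^(-t) - 2c_2e^(-t)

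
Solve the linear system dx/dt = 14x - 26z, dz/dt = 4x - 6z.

Coefficient matrix A = [[14, -26], [4, -6]].
Characteristic polynomial det(A - λI) = λ^2 - 8λ + 20 = 0.
Eigenvalues λ = 4 ± 2i (complex conjugate pair).
For λ=4+2i: an eigenvector is (-2,-1) - i(3,1) = (-2 - 3i, -1 - i).
A real fundamental pair from Re and Im of e^((4+2i)t)v: X_1 = e^(4t)(cos(2t)·(-2,-1) + sin(2t)·(3,1)), X_2 = e^(4t)(sin(2t)·(-2,-1) - cos(2t)·(3,1)).
General solution: K_1X_1 + K_2X_2.

x(t) = 3K_1e^(4t)sin(2t) - 2K_1e^(4t)cos(2t) - 2K_2e^(4t)sin(2t) - 3K_2e^(4t)cos(2t), z(t) = K_1e^(4t)sin(2t) - K_1e^(4t)cos(2t) - K_2e^(4t)sin(2t) - K_2e^(4t)cos(2t)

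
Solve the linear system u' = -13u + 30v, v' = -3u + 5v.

Coefficient matrix A = [[-13, 30], [-3, 5]].
Characteristic polynomial det(A - λI) = λ^2 + 8λ + 25 = 0.
Eigenvalues λ = -4 ± 3i (complex conjugate pair).
For λ=-4+3i: an eigenvector is (1,0) - i(-3,-1) = (1 + 3i, 0 + i).
A real fundamental pair from Re and Im of e^((-4+3i)t)v: X_1 = e^(-4t)(cos(3t)·(1,0) + sin(3t)·(-3,-1)), X_2 = e^(-4t)(sin(3t)·(1,0) - cos(3t)·(-3,-1)).
General solution: C_1X_1 + C_2X_2.

u(t) = -3C_1e^(-4t)sin(3t) + C_1e^(-4t)cos(3t) + C_2e^(-4t)sin(3t) + 3C_2e^(-4t)cos(3t), v(t) = -C_1e^(-4t)sin(3t) + C_2e^(-4t)cos(3t)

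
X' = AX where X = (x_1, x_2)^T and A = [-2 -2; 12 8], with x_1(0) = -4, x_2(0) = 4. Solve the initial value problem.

Coefficient matrix A = [[-2, -2], [12, 8]].
Characteristic polynomial det(A - λI) = λ^2 - 6λ + 8 = 0.
Eigenvalues λ = 2, 4.
For λ=2: (A-λI) row 1 is [-4, -2], so an eigenvector is (-1, 2).
For λ=4: (A-λI) row 1 is [-6, -2], so an eigenvector is (1, -3).
General solution: C_1e^(2t)(-1,2) + C_2e^(4t)(1,-3).
Applying x_1(0)=-4, x_2(0)=4 gives C_1=8, C_2=4.

x_1(t) = 4e^(4t) - 8e^(2t), x_2(t) = -12e^(4t) + 16e^(2t)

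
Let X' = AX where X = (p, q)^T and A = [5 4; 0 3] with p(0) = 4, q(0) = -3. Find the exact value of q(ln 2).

A = [[5,4],[0,3]]; eigenvalues λ = 3, 5.
Eigenvectors: (2,-1) for λ=3, (-1,0) for λ=5.
From the initial condition, c_1 = 3, c_2 = 2.
q(ln 2) = (3)(2^3)(-1) + (2)(2^5)(0) = -24.

-24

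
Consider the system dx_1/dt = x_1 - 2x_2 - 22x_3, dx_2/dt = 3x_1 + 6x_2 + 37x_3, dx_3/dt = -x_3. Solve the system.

x_1(t) = C_1e^(3t) + 4C_2e^(-t) - 2C_3e^(4t), x_2(t) = -C_1e^(3t) - 7C_2e^(-t) + 3C_3e^(4t), x_3(t) = C_2e^(-t)

Coefficient matrix A = [[1, -2, -22], [3, 6, 37], [0, 0, -1]].
det(A - λI) = 0 gives eigenvalues λ = 3, -1, 4.
For λ=3: eigenvector (1,-1,0).
For λ=-1: eigenvector (4,-7,1).
For λ=4: eigenvector (-2,3,0).
General solution: C_1e^(3t)(1,-1,0) + C_2e^(-t)(4,-7,1) + C_3e^(4t)(-2,3,0).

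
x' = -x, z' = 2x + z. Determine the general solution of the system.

x(t) = K_1e^(-t), z(t) = -K_1e^(-t) + K_2e^(t)

Coefficient matrix A = [[-1, 0], [2, 1]].
Characteristic polynomial det(A - λI) = λ^2 - 1 = 0.
Eigenvalues λ = -1, 1.
For λ=-1: (A-λI) row 2 is [2, 2], so an eigenvector is (1, -1).
For λ=1: (A-λI) row 1 is [-2, 0], so an eigenvector is (0, 1).
General solution: K_1e^(-t)(1,-1) + K_2e^(t)(0,1).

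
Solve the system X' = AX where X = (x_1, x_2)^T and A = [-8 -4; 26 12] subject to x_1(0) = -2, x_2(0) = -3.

x_1(t) = 16e^(2t)sin(2t) - 2e^(2t)cos(2t), x_2(t) = -41e^(2t)sin(2t) - 3e^(2t)cos(2t)

Coefficient matrix A = [[-8, -4], [26, 12]].
Characteristic polynomial det(A - λI) = λ^2 - 4λ + 8 = 0.
Eigenvalues λ = 2 ± 2i (complex conjugate pair).
For λ=2+2i: an eigenvector is (-1,2) - i(1,-3) = (-1 - i, 2 + 3i).
A real fundamental pair from Re and Im of e^((2+2i)t)v: X_1 = e^(2t)(cos(2t)·(-1,2) + sin(2t)·(1,-3)), X_2 = e^(2t)(sin(2t)·(-1,2) - cos(2t)·(1,-3)).
General solution: c_1X_1 + c_2X_2.
Applying x_1(0)=-2, x_2(0)=-3 gives c_1=9, c_2=-7.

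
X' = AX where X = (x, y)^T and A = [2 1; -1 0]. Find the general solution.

x(t) = -K_1e^(t) - K_2te^(t) - 2K_2e^(t), y(t) = K_1e^(t) + K_2te^(t) + K_2e^(t)

Coefficient matrix A = [[2, 1], [-1, 0]].
Characteristic polynomial det(A - λI) = λ^2 - 2λ + 1 = 0.
Single eigenvalue λ = 1 with algebraic multiplicity 2.
Eigenvector v = (-1,1); generalized eigenvector w with (A-λI)w=v is (-2,1).
General solution: e^(t)[K_1·v + K_2·(t·v + w)].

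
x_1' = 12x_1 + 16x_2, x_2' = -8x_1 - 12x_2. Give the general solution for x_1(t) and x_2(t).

Coefficient matrix A = [[12, 16], [-8, -12]].
Characteristic polynomial det(A - λI) = λ^2 - 16 = 0.
Eigenvalues λ = 4, -4.
For λ=4: (A-λI) row 1 is [8, 16], so an eigenvector is (2, -1).
For λ=-4: (A-λI) row 1 is [16, 16], so an eigenvector is (1, -1).
General solution: C_1e^(4t)(2,-1) + C_2e^(-4t)(1,-1).

x_1(t) = 2C_1e^(4t) + C_2e^(-4t), x_2(t) = -C_1e^(4t) - C_2e^(-4t)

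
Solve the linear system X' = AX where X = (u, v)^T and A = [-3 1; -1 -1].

u(t) = -K_1e^(-2t) - K_2te^(-2t) + 2K_2e^(-2t), v(t) = -K_1e^(-2t) - K_2te^(-2t) + K_2e^(-2t)

Coefficient matrix A = [[-3, 1], [-1, -1]].
Characteristic polynomial det(A - λI) = λ^2 + 4λ + 4 = 0.
Single eigenvalue λ = -2 with algebraic multiplicity 2.
Eigenvector v = (-1,-1); generalized eigenvector w with (A-λI)w=v is (2,1).
General solution: e^(-2t)[K_1·v + K_2·(t·v + w)].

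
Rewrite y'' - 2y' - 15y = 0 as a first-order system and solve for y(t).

y(t) = c_1e^(-3t) + c_2e^(5t)

Let x_1 = y, x_2 = y'. Then x_1' = x_2 and x_2' = 15x_1 + 2x_2.
A = [[0,1],[15,2]]; det(A-λI) = λ^2 - 2λ - 15.
Eigenvalues λ = -3, 5 with eigenvectors (1,-3), (1,5).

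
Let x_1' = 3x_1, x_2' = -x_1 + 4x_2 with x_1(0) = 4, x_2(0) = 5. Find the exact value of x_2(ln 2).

A = [[3,0],[-1,4]]; eigenvalues λ = 4, 3.
Eigenvectors: (0,1) for λ=4, (-1,-1) for λ=3.
From the initial condition, c_1 = 1, c_2 = -4.
x_2(ln 2) = (1)(2^4)(1) + (-4)(2^3)(-1) = 48.

48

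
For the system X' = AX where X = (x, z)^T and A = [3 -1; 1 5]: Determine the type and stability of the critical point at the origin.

A = [[3,-1],[1,5]]; det(A-λI) = λ^2 - 8λ + 16.
repeated λ = 4 with a single eigenvector.

unstable improper node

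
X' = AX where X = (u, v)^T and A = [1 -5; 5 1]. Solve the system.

u(t) = -C_1e^(t)sin(5t) + C_2e^(t)cos(5t), v(t) = C_1e^(t)cos(5t) + C_2e^(t)sin(5t)

Coefficient matrix A = [[1, -5], [5, 1]].
Characteristic polynomial det(A - λI) = λ^2 - 2λ + 26 = 0.
Eigenvalues λ = 1 ± 5i (complex conjugate pair).
For λ=1+5i: an eigenvector is (0,1) - i(-1,0) = (0 + i, 1).
A real fundamental pair from Re and Im of e^((1+5i)t)v: X_1 = e^(t)(cos(5t)·(0,1) + sin(5t)·(-1,0)), X_2 = e^(t)(sin(5t)·(0,1) - cos(5t)·(-1,0)).
General solution: C_1X_1 + C_2X_2.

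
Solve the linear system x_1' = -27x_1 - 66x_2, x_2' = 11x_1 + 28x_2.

x_1(t) = -3C_1e^(-5t) + 2C_2e^(6t), x_2(t) = C_1e^(-5t) - C_2e^(6t)

Coefficient matrix A = [[-27, -66], [11, 28]].
Characteristic polynomial det(A - λI) = λ^2 - λ - 30 = 0.
Eigenvalues λ = -5, 6.
For λ=-5: (A-λI) row 1 is [-22, -66], so an eigenvector is (-3, 1).
For λ=6: (A-λI) row 1 is [-33, -66], so an eigenvector is (2, -1).
General solution: C_1e^(-5t)(-3,1) + C_2e^(6t)(2,-1).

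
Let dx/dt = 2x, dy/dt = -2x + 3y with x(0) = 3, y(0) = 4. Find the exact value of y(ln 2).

8

A = [[2,0],[-2,3]]; eigenvalues λ = 2, 3.
Eigenvectors: (1,2) for λ=2, (0,1) for λ=3.
From the initial condition, c_1 = 3, c_2 = -2.
y(ln 2) = (3)(2^2)(2) + (-2)(2^3)(1) = 8.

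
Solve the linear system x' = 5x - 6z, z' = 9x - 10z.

Coefficient matrix A = [[5, -6], [9, -10]].
Characteristic polynomial det(A - λI) = λ^2 + 5λ + 4 = 0.
Eigenvalues λ = -1, -4.
For λ=-1: (A-λI) row 1 is [6, -6], so an eigenvector is (-1, -1).
For λ=-4: (A-λI) row 1 is [9, -6], so an eigenvector is (-2, -3).
General solution: C_1e^(-t)(-1,-1) + C_2e^(-4t)(-2,-3).

x(t) = -C_1e^(-t) - 2C_2e^(-4t), z(t) = -C_1e^(-t) - 3C_2e^(-4t)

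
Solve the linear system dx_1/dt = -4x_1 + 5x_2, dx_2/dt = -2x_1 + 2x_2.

Coefficient matrix A = [[-4, 5], [-2, 2]].
Characteristic polynomial det(A - λI) = λ^2 + 2λ + 2 = 0.
Eigenvalues λ = -1 ± i (complex conjugate pair).
For λ=-1+i: an eigenvector is (1,1) - i(2,1) = (1 - 2i, 1 - i).
A real fundamental pair from Re and Im of e^((-1+i)t)v: X_1 = e^(-t)(cos(t)·(1,1) + sin(t)·(2,1)), X_2 = e^(-t)(sin(t)·(1,1) - cos(t)·(2,1)).
General solution: K_1X_1 + K_2X_2.

x_1(t) = 2K_1e^(-t)sin(t) + K_1e^(-t)cos(t) + K_2e^(-t)sin(t) - 2K_2e^(-t)cos(t), x_2(t) = K_1e^(-t)sin(t) + K_1e^(-t)cos(t) + K_2e^(-t)sin(t) - K_2e^(-t)cos(t)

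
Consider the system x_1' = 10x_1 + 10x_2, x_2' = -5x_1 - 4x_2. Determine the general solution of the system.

x_1(t) = C_1e^(3t)sin(t) + 3C_1e^(3t)cos(t) + 3C_2e^(3t)sin(t) - C_2e^(3t)cos(t), x_2(t) = -C_1e^(3t)sin(t) - 2C_1e^(3t)cos(t) - 2C_2e^(3t)sin(t) + C_2e^(3t)cos(t)

Coefficient matrix A = [[10, 10], [-5, -4]].
Characteristic polynomial det(A - λI) = λ^2 - 6λ + 10 = 0.
Eigenvalues λ = 3 ± i (complex conjugate pair).
For λ=3+i: an eigenvector is (3,-2) - i(1,-1) = (3 - i, -2 + i).
A real fundamental pair from Re and Im of e^((3+i)t)v: X_1 = e^(3t)(cos(t)·(3,-2) + sin(t)·(1,-1)), X_2 = e^(3t)(sin(t)·(3,-2) - cos(t)·(1,-1)).
General solution: C_1X_1 + C_2X_2.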